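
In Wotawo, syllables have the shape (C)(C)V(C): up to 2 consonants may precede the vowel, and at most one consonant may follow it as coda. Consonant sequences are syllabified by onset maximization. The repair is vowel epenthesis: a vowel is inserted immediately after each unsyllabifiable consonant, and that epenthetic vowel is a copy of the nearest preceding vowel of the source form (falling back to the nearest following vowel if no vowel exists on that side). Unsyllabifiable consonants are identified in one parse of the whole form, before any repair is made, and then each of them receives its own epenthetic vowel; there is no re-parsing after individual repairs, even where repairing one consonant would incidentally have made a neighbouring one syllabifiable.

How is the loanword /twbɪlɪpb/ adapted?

tɪwbɪlɪpbɪ

The consonants /t/, /b/ cannot be parsed into a legal (C)(C)V(C) syllable (at most one coda consonant is licensed; onsets may contain at most 2 consonants).
Epenthesis after each stranded consonant: /t/ → /tɪ/, /b/ → /bɪ/.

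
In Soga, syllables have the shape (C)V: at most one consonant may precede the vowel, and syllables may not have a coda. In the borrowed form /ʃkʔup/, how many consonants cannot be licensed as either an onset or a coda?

3

Syllabifying with onset maximization leaves /ʃ/, /k/, /p/ stranded (no codas are permitted; onsets are limited to one consonant).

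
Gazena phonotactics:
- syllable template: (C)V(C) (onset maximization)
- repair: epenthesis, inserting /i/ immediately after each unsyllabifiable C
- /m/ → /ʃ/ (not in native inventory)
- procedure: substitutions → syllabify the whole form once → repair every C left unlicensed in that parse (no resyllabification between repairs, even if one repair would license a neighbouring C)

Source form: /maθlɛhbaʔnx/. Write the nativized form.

ʃaθlɛhbaʔnixi

Substitution: /m/ → /ʃ/, giving /ʃaθlɛhbaʔnx/.
The consonants /n/, /x/ cannot be parsed into a legal (C)V(C) syllable (at most one coda consonant is licensed; onsets are limited to one consonant).
Epenthesis after each stranded consonant: /n/ → /ni/, /x/ → /xi/.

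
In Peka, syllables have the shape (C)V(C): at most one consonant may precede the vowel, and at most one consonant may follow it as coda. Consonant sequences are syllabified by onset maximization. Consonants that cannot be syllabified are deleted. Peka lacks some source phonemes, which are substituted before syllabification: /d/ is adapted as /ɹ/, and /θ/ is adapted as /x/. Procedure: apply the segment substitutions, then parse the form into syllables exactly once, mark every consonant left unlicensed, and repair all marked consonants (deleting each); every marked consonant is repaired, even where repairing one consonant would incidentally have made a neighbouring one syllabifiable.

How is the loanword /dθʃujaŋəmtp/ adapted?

Substitution: /d/ → /ɹ/, /θ/ → /x/, giving /ɹxʃujaŋəmtp/.
The consonants /ɹ/, /x/, /t/, /p/ cannot be parsed into a legal (C)V(C) syllable (at most one coda consonant is licensed; onsets are limited to one consonant).
Each unlicensed consonant is deleted: /ɹ/, /x/, /t/, /p/.

ʃujaŋəm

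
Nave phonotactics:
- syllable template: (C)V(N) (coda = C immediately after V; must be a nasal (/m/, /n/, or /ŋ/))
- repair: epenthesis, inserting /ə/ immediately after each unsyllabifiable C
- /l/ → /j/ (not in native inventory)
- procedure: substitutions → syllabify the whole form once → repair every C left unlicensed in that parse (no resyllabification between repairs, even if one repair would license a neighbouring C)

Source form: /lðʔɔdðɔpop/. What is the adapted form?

Substitution: /l/ → /j/, giving /jðʔɔdðɔpop/.
The consonants /j/, /ð/, /d/, /p/ cannot be parsed into a legal (C)V(N) syllable (only a nasal (/m/, /n/, or /ŋ/) is licensed in coda position; onsets are limited to one consonant).
Epenthesis after each stranded consonant: /j/ → /jə/, /ð/ → /ðə/, /d/ → /də/, /p/ → /pə/.

jəðəʔɔdəðɔpopə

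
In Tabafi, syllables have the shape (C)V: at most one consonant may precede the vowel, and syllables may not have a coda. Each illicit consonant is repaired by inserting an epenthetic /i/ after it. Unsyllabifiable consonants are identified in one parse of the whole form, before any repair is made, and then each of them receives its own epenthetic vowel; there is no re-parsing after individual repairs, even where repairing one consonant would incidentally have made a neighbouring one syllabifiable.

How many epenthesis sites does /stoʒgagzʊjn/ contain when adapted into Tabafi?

5

The unsyllabifiable consonants are /s/, /ʒ/, /g/, /j/, /n/; each receives one epenthetic vowel.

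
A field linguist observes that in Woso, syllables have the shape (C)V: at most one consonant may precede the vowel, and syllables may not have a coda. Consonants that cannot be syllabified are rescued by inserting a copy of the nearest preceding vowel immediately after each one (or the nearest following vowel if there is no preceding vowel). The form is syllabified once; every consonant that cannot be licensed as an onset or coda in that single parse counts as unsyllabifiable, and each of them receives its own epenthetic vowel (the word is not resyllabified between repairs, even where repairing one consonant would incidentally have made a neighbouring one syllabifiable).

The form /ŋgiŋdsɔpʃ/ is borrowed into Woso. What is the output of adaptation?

ŋigiŋidisɔpɔʃɔ

The consonants /ŋ/, /ŋ/, /d/, /p/, /ʃ/ cannot be parsed into a legal (C)V syllable (no codas are permitted; onsets are limited to one consonant).
Epenthesis after each stranded consonant: /ŋ/ → /ŋi/, /ŋ/ → /ŋi/, /d/ → /di/, /p/ → /pɔ/, /ʃ/ → /ʃɔ/.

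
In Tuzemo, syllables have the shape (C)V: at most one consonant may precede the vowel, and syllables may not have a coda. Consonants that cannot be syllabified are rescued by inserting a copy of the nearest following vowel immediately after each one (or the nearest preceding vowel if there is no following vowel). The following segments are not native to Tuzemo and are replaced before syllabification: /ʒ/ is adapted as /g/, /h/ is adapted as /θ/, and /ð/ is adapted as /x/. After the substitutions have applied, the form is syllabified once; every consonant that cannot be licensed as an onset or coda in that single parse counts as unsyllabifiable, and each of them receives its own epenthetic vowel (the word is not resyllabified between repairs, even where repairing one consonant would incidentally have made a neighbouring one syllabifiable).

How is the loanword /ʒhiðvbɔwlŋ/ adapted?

giθixɔvɔbɔwɔlɔŋɔ

Substitution: /ʒ/ → /g/, /h/ → /θ/, /ð/ → /x/, giving /gθixvbɔwlŋ/.
Syllabifying with onset maximization leaves /g/, /x/, /v/, /w/, /l/, /ŋ/ stranded (no codas are permitted; onsets are limited to one consonant).
Each unlicensed consonant becomes the onset of a new syllable: /g/ → /gi/, /x/ → /xɔ/, /v/ → /vɔ/, /w/ → /wɔ/, /l/ → /lɔ/, /ŋ/ → /ŋɔ/.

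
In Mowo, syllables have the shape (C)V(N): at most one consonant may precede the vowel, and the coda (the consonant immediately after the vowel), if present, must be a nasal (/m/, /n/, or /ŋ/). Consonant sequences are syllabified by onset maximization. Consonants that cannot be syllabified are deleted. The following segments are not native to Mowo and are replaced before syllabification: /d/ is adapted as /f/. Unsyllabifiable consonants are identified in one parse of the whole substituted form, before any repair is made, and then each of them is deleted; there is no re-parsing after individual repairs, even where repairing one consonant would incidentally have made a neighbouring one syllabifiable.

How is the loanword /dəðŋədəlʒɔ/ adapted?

fəŋəfəʒɔ

Substitution: /d/ → /f/, giving /fəðŋəfəlʒɔ/.
Syllabifying with onset maximization leaves /ð/, /l/ stranded (only a nasal (/m/, /n/, or /ŋ/) is licensed in coda position; onsets are limited to one consonant).
Deleting the stranded consonants removes /ð/, /l/.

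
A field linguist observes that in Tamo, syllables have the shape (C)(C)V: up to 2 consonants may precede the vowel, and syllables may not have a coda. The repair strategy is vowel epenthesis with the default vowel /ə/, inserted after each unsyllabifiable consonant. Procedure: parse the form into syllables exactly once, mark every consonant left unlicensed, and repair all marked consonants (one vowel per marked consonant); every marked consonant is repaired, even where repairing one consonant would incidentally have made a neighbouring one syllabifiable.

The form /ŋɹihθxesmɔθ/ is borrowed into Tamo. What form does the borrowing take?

ŋɹihəθxesmɔθə

The consonants /h/, /θ/ cannot be parsed into a legal (C)(C)V syllable (no codas are permitted; onsets may contain at most 2 consonants).
Epenthesis after each stranded consonant: /h/ → /hə/, /θ/ → /θə/.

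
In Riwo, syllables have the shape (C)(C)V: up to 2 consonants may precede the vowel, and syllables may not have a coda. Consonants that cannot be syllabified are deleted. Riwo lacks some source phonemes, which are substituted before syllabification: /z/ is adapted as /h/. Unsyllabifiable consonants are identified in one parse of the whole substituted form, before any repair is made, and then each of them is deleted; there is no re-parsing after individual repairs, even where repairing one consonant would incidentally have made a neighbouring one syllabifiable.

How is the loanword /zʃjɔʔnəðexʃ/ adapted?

Substitution: /z/ → /h/, giving /hʃjɔʔnəðexʃ/.
Under (C)(C)V, the unsyllabifiable consonants are /h/, /x/, /ʃ/ (no codas are permitted; onsets may contain at most 2 consonants).
Deletion applies to /h/, /x/, /ʃ/.

ʃjɔʔnəðe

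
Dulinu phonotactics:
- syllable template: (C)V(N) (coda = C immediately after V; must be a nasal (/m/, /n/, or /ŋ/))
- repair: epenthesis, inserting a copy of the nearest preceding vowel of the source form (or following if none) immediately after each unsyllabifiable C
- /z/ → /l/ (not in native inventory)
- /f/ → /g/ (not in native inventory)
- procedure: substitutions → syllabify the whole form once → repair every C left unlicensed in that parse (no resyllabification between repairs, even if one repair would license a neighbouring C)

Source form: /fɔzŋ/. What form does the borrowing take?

Substitution: /f/ → /g/, /z/ → /l/, giving /gɔlŋ/.
Syllabifying with onset maximization leaves /l/, /ŋ/ stranded (only a nasal (/m/, /n/, or /ŋ/) is licensed in coda position; onsets are limited to one consonant).
Epenthesis after each stranded consonant: /l/ → /lɔ/, /ŋ/ → /ŋɔ/.

gɔlɔŋɔ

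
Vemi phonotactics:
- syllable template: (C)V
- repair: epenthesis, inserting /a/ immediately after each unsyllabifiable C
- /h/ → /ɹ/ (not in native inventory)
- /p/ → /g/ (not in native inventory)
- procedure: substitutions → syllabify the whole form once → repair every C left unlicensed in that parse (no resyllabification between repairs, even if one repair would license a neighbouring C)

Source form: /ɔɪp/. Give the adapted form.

ɔɪga

Substitution: /p/ → /g/, giving /ɔɪg/.
Syllabifying with onset maximization leaves /g/ stranded (no codas are permitted; onsets are limited to one consonant).
Epenthesis after each stranded consonant: /g/ → /ga/.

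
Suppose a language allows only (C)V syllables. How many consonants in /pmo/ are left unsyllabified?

1

Under (C)V, the unsyllabifiable consonants are /p/ (no codas are permitted; onsets are limited to one consonant).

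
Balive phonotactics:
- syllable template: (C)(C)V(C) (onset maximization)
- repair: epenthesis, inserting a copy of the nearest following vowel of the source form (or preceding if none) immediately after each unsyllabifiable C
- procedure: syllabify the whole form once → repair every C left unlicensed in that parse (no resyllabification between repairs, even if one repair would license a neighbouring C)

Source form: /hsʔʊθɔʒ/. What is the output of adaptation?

hʊsʔʊθɔʒ

Syllabifying with onset maximization leaves /h/ stranded (at most one coda consonant is licensed; onsets may contain at most 2 consonants).
Epenthesis after each stranded consonant: /h/ → /hʊ/.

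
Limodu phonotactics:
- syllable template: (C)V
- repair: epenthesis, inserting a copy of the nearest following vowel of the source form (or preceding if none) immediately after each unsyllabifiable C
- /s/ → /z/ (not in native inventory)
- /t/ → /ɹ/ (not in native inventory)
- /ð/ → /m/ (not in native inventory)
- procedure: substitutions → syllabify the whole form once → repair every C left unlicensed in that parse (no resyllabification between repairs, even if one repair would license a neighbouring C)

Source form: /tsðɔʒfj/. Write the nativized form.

Substitution: /t/ → /ɹ/, /s/ → /z/, /ð/ → /m/, giving /ɹzmɔʒfj/.
Under (C)V, the unsyllabifiable consonants are /ɹ/, /z/, /ʒ/, /f/, /j/ (no codas are permitted; onsets are limited to one consonant).
Epenthesis after each stranded consonant: /ɹ/ → /ɹɔ/, /z/ → /zɔ/, /ʒ/ → /ʒɔ/, /f/ → /fɔ/, /j/ → /jɔ/.

ɹɔzɔmɔʒɔfɔjɔ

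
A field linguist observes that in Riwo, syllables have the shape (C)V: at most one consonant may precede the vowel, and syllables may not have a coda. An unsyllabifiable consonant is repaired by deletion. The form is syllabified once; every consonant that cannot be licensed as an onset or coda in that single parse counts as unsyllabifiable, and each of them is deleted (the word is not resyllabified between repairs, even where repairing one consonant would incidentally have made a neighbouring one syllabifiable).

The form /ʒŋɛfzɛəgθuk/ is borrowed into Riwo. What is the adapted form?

The consonants /ʒ/, /f/, /g/, /k/ cannot be parsed into a legal (C)V syllable (no codas are permitted; onsets are limited to one consonant).
Each unlicensed consonant is deleted: /ʒ/, /f/, /g/, /k/.

ŋɛzɛəθu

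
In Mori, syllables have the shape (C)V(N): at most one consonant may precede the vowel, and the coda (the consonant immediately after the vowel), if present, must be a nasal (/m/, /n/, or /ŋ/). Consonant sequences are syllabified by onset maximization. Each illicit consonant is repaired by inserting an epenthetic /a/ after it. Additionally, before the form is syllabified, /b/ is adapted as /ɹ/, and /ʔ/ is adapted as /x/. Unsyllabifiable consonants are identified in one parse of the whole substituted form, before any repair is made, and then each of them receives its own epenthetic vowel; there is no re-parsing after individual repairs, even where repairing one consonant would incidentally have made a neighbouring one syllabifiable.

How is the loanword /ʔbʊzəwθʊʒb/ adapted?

xaɹʊzəwaθʊʒaɹa

Substitution: /ʔ/ → /x/, /b/ → /ɹ/, giving /xɹʊzəwθʊʒɹ/.
Under (C)V(N), the unsyllabifiable consonants are /x/, /w/, /ʒ/, /ɹ/ (only a nasal (/m/, /n/, or /ŋ/) is licensed in coda position; onsets are limited to one consonant).
Each unlicensed consonant becomes the onset of a new syllable: /x/ → /xa/, /w/ → /wa/, /ʒ/ → /ʒa/, /ɹ/ → /ɹa/.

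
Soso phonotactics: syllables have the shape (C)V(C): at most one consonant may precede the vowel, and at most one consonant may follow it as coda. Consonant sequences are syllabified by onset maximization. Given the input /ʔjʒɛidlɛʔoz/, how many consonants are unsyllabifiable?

Under (C)V(C), the unsyllabifiable consonants are /ʔ/, /j/ (at most one coda consonant is licensed; onsets are limited to one consonant).

2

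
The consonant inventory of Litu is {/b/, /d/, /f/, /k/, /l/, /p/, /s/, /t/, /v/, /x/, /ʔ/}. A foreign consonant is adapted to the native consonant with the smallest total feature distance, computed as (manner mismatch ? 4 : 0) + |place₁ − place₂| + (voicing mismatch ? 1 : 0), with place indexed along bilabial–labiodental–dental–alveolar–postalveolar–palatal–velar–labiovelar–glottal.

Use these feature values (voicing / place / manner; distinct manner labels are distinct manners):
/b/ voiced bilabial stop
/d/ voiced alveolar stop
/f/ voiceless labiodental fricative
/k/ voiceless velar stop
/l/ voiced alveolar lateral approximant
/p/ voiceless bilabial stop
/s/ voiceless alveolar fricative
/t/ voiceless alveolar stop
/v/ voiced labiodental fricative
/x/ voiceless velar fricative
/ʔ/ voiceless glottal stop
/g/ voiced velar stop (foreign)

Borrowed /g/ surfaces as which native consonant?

/k/ is closest: same manner (stop), place distance 0 (velar→velar), voicing differs (+1); total 1. Next closest is /d/ at distance 3.

k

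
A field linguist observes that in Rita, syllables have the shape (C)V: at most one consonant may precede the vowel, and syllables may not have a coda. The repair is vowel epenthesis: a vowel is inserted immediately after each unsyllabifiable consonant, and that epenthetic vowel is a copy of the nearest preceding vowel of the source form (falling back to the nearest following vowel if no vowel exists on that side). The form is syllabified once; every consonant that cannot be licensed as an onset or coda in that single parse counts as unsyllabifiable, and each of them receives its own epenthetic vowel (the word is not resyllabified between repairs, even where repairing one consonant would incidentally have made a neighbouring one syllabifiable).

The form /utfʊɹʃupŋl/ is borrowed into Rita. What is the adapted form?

Syllabifying with onset maximization leaves /t/, /ɹ/, /p/, /ŋ/, /l/ stranded (no codas are permitted; onsets are limited to one consonant).
Each unlicensed consonant becomes the onset of a new syllable: /t/ → /tu/, /ɹ/ → /ɹʊ/, /p/ → /pu/, /ŋ/ → /ŋu/, /l/ → /lu/.

utufʊɹʊʃupuŋulu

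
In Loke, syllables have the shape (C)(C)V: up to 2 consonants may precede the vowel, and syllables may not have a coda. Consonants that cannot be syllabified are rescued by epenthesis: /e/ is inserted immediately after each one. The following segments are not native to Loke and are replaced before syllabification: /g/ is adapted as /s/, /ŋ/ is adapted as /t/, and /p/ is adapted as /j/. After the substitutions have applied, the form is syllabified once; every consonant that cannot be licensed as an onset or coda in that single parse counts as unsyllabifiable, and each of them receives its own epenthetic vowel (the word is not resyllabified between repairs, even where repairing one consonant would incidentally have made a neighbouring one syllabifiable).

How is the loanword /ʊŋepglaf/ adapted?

Substitution: /ŋ/ → /t/, /p/ → /j/, /g/ → /s/, giving /ʊtejslaf/.
Syllabifying with onset maximization leaves /j/, /f/ stranded (no codas are permitted; onsets may contain at most 2 consonants).
Each unlicensed consonant becomes the onset of a new syllable: /j/ → /je/, /f/ → /fe/.

ʊtejeslafe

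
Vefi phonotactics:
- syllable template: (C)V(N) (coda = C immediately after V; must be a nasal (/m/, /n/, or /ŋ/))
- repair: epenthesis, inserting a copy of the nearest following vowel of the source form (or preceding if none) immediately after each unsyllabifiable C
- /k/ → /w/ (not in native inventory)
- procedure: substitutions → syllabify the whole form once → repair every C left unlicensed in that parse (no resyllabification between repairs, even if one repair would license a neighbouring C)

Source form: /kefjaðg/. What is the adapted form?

Substitution: /k/ → /w/, giving /wefjaðg/.
Syllabifying with onset maximization leaves /f/, /ð/, /g/ stranded (only a nasal (/m/, /n/, or /ŋ/) is licensed in coda position; onsets are limited to one consonant).
Each unlicensed consonant becomes the onset of a new syllable: /f/ → /fa/, /ð/ → /ða/, /g/ → /ga/.

wefajaðaga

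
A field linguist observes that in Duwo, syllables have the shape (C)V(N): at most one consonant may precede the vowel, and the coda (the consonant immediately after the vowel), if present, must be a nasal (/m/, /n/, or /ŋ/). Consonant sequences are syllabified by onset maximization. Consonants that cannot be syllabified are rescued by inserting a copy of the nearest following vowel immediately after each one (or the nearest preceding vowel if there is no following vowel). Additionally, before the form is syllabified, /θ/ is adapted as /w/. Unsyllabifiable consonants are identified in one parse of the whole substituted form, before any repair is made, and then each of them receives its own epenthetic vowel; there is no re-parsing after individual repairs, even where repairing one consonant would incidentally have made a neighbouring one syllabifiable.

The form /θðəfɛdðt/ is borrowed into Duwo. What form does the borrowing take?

wəðəfɛdɛðɛtɛ

Substitution: /θ/ → /w/, giving /wðəfɛdðt/.
Under (C)V(N), the unsyllabifiable consonants are /w/, /d/, /ð/, /t/ (only a nasal (/m/, /n/, or /ŋ/) is licensed in coda position; onsets are limited to one consonant).
Epenthesis after each stranded consonant: /w/ → /wə/, /d/ → /dɛ/, /ð/ → /ðɛ/, /t/ → /tɛ/.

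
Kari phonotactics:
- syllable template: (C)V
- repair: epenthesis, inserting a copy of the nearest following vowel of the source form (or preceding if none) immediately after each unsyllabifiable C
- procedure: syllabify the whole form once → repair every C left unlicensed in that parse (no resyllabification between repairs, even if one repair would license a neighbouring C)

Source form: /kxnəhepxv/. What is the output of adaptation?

kəxənəhepexeve

Under (C)V, the unsyllabifiable consonants are /k/, /x/, /p/, /x/, /v/ (no codas are permitted; onsets are limited to one consonant).
Each unlicensed consonant becomes the onset of a new syllable: /k/ → /kə/, /x/ → /xə/, /p/ → /pe/, /x/ → /xe/, /v/ → /ve/.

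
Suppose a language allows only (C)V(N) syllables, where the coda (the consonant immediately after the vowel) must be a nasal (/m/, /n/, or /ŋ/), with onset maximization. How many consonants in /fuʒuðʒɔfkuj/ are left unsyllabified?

3

Syllabifying with onset maximization leaves /ð/, /f/, /j/ stranded (only a nasal (/m/, /n/, or /ŋ/) is licensed in coda position; onsets are limited to one consonant).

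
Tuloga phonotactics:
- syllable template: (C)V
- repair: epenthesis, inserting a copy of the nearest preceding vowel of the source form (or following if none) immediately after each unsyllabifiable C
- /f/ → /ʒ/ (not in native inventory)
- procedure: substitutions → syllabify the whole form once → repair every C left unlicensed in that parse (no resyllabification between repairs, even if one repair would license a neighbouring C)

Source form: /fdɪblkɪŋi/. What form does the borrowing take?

ʒɪdɪbɪlɪkɪŋi

Substitution: /f/ → /ʒ/, giving /ʒdɪblkɪŋi/.
Syllabifying with onset maximization leaves /ʒ/, /b/, /l/ stranded (no codas are permitted; onsets are limited to one consonant).
Inserting the epenthetic vowel yields /ʒ/ → /ʒɪ/, /b/ → /bɪ/, /l/ → /lɪ/.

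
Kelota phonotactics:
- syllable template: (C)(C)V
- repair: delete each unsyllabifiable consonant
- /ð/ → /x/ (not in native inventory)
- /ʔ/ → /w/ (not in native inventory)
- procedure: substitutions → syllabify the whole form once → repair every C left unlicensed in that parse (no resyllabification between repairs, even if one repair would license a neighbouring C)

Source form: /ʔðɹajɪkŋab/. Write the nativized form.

xɹajɪkŋa

Substitution: /ʔ/ → /w/, /ð/ → /x/, giving /wxɹajɪkŋab/.
Syllabifying with onset maximization leaves /w/, /b/ stranded (no codas are permitted; onsets may contain at most 2 consonants).
Each unlicensed consonant is deleted: /w/, /b/.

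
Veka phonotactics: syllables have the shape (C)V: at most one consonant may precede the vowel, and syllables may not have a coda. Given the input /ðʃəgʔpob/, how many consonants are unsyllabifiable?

4

Under (C)V, the unsyllabifiable consonants are /ð/, /g/, /ʔ/, /b/ (no codas are permitted; onsets are limited to one consonant).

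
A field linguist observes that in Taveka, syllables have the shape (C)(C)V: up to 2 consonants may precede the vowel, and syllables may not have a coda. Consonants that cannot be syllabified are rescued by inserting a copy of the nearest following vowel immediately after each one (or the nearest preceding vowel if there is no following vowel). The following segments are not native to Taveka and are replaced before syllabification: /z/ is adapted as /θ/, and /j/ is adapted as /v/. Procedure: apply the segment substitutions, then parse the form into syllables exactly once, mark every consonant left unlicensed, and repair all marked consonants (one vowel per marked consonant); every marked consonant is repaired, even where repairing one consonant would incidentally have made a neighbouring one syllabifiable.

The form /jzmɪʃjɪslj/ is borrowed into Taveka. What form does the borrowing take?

Substitution: /j/ → /v/, /z/ → /θ/, giving /vθmɪʃvɪslv/.
Syllabifying with onset maximization leaves /v/, /s/, /l/, /v/ stranded (no codas are permitted; onsets may contain at most 2 consonants).
Epenthesis after each stranded consonant: /v/ → /vɪ/, /s/ → /sɪ/, /l/ → /lɪ/, /v/ → /vɪ/.

vɪθmɪʃvɪsɪlɪvɪ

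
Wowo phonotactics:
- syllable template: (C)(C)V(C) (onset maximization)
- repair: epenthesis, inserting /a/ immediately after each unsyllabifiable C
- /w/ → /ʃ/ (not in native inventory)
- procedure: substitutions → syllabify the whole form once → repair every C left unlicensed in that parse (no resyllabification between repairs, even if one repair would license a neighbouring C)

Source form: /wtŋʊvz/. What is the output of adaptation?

Substitution: /w/ → /ʃ/, giving /ʃtŋʊvz/.
The consonants /ʃ/, /z/ cannot be parsed into a legal (C)(C)V(C) syllable (at most one coda consonant is licensed; onsets may contain at most 2 consonants).
Each unlicensed consonant becomes the onset of a new syllable: /ʃ/ → /ʃa/, /z/ → /za/.

ʃatŋʊvza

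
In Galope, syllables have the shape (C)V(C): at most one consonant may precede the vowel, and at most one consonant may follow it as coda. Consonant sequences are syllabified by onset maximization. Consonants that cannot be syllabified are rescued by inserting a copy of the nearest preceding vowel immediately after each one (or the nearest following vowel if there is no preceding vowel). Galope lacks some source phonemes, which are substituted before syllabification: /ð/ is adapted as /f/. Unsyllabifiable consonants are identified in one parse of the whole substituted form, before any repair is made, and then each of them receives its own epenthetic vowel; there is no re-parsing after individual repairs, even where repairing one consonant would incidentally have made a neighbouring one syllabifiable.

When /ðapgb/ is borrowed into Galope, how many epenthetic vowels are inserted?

2

After substitution the input is /fapgb/.
The unsyllabifiable consonants are /g/, /b/; each receives one epenthetic vowel.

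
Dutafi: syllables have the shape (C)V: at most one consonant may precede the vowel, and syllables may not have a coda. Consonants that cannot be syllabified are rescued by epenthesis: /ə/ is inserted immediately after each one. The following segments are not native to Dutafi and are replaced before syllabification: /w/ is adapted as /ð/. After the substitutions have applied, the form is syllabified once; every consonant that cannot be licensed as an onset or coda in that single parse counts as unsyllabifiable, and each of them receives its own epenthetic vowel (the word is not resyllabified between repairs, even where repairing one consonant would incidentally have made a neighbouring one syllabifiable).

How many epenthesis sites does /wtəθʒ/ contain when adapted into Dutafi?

3

After substitution the input is /ðtəθʒ/.
The unsyllabifiable consonants are /ð/, /θ/, /ʒ/; each receives one epenthetic vowel.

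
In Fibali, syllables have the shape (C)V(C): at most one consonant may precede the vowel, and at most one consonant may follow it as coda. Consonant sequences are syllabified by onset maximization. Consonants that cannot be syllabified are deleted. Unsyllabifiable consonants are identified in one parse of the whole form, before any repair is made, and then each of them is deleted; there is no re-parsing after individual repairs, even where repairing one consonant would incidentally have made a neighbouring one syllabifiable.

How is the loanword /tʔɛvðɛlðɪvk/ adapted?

Syllabifying with onset maximization leaves /t/, /k/ stranded (at most one coda consonant is licensed; onsets are limited to one consonant).
Deletion applies to /t/, /k/.

ʔɛvðɛlðɪv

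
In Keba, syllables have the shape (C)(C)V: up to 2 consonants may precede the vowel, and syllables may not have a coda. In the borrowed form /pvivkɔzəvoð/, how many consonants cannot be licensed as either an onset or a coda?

1

The consonants /ð/ cannot be parsed into a legal (C)(C)V syllable (no codas are permitted; onsets may contain at most 2 consonants).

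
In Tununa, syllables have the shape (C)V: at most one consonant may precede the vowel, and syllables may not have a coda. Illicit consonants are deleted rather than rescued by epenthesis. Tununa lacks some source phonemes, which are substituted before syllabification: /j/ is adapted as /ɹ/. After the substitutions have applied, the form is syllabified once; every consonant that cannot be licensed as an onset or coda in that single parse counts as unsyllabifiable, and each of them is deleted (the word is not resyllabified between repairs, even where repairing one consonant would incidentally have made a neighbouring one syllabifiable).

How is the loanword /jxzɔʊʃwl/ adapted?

zɔʊ

Substitution: /j/ → /ɹ/, giving /ɹxzɔʊʃwl/.
Syllabifying with onset maximization leaves /ɹ/, /x/, /ʃ/, /w/, /l/ stranded (no codas are permitted; onsets are limited to one consonant).
Deleting the stranded consonants removes /ɹ/, /x/, /ʃ/, /w/, /l/.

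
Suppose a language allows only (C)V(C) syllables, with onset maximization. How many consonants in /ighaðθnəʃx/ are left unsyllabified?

Under (C)V(C), the unsyllabifiable consonants are /θ/, /x/ (at most one coda consonant is licensed; onsets are limited to one consonant).

2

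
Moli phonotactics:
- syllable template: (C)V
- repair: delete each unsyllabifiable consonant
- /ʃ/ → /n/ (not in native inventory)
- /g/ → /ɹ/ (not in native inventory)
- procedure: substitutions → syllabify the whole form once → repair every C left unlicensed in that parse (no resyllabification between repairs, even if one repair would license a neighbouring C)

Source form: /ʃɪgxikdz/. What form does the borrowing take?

nɪxi

Substitution: /ʃ/ → /n/, /g/ → /ɹ/, giving /nɪɹxikdz/.
Syllabifying with onset maximization leaves /ɹ/, /k/, /d/, /z/ stranded (no codas are permitted; onsets are limited to one consonant).
Deletion applies to /ɹ/, /k/, /d/, /z/.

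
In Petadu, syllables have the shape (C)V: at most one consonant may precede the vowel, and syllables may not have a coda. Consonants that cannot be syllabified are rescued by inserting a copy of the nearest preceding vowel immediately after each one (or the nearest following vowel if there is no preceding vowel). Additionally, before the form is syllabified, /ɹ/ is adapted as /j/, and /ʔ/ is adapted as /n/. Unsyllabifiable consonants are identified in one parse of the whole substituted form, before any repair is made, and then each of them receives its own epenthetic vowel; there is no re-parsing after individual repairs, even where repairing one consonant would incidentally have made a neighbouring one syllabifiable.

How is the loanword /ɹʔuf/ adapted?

Substitution: /ɹ/ → /j/, /ʔ/ → /n/, giving /jnuf/.
The consonants /j/, /f/ cannot be parsed into a legal (C)V syllable (no codas are permitted; onsets are limited to one consonant).
Epenthesis after each stranded consonant: /j/ → /ju/, /f/ → /fu/.

junufu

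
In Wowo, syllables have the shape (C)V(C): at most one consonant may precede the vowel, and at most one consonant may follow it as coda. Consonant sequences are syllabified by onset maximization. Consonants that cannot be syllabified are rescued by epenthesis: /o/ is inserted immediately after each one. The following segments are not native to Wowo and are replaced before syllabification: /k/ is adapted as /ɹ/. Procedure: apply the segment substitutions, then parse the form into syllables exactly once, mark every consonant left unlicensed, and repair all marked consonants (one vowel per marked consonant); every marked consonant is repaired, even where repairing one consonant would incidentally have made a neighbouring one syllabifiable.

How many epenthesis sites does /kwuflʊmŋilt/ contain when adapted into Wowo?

2

After substitution the input is /ɹwuflʊmŋilt/.
The unsyllabifiable consonants are /ɹ/, /t/; each receives one epenthetic vowel.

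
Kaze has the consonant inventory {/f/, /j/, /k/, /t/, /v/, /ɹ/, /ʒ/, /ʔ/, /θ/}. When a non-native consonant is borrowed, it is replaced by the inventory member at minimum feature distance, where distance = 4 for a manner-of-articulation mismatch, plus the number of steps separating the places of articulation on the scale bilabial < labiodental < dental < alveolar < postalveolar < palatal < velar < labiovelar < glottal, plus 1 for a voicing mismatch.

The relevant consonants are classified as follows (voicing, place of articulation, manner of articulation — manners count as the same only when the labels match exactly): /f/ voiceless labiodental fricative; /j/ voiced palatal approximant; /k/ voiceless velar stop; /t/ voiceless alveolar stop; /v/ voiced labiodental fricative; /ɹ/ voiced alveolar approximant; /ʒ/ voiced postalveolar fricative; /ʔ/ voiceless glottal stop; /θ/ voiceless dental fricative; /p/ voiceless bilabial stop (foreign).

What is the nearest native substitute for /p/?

/t/ is closest: same manner (stop), place distance 3 (bilabial→alveolar), same voicing; total 3. Next closest is /f/ at distance 5.

t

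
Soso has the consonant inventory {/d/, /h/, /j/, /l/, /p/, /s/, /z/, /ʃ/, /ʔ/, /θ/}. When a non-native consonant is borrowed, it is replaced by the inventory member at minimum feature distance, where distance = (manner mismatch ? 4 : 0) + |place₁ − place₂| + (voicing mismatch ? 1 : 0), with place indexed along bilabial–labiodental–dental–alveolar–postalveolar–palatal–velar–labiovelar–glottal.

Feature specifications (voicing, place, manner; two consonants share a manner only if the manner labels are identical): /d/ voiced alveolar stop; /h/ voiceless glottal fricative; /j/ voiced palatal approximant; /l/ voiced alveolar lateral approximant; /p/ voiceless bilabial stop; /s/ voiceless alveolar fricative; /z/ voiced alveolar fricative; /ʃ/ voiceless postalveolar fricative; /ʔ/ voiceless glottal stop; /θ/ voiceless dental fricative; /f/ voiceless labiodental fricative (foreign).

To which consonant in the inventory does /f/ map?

/θ/ is closest: same manner (fricative), place distance 1 (labiodental→dental), same voicing; total 1. Next closest is /s/ at distance 2.

θ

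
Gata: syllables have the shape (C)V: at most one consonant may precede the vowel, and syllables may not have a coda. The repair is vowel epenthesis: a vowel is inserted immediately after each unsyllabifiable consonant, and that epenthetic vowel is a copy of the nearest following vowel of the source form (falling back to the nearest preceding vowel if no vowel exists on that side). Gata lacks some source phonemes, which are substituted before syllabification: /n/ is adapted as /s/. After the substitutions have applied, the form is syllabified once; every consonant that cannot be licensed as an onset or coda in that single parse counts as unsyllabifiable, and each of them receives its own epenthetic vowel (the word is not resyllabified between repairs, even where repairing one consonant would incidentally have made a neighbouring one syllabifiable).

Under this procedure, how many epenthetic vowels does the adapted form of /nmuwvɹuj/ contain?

4

After substitution the input is /smuwvɹuj/.
The unsyllabifiable consonants are /s/, /w/, /v/, /j/; each receives one epenthetic vowel.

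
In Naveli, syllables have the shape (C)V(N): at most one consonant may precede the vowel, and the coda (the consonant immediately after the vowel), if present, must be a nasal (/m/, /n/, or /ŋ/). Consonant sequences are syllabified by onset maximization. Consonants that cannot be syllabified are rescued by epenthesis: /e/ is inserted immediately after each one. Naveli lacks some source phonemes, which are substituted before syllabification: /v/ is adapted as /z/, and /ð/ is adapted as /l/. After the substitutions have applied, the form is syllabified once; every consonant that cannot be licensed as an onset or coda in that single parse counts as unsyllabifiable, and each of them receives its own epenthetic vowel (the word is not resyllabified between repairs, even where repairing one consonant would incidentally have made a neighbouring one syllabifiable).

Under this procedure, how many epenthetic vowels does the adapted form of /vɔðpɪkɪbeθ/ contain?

2

After substitution the input is /zɔlpɪkɪbeθ/.
The unsyllabifiable consonants are /l/, /θ/; each receives one epenthetic vowel.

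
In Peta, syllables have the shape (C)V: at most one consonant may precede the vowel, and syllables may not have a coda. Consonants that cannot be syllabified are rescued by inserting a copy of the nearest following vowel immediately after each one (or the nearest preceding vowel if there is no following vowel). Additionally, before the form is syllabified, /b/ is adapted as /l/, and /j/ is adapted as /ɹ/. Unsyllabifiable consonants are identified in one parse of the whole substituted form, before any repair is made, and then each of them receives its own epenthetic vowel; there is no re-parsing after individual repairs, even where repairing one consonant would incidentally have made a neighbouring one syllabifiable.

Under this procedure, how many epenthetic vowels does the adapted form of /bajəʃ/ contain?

After substitution the input is /laɹəʃ/.
The unsyllabifiable consonants are /ʃ/; each receives one epenthetic vowel.

1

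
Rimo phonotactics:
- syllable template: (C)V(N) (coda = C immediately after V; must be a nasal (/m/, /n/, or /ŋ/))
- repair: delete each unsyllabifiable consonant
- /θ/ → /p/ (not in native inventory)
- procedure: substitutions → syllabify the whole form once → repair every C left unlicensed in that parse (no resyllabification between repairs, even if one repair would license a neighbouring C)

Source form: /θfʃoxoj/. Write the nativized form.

ʃoxo

Substitution: /θ/ → /p/, giving /pfʃoxoj/.
Syllabifying with onset maximization leaves /p/, /f/, /j/ stranded (only a nasal (/m/, /n/, or /ŋ/) is licensed in coda position; onsets are limited to one consonant).
Deleting the stranded consonants removes /p/, /f/, /j/.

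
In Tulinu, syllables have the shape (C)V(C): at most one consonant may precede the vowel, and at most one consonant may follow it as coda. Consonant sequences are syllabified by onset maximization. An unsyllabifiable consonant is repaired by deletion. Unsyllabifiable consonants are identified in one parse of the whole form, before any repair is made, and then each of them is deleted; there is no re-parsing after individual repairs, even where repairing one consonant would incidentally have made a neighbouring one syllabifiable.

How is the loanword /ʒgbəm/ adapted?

bəm

Under (C)V(C), the unsyllabifiable consonants are /ʒ/, /g/ (at most one coda consonant is licensed; onsets are limited to one consonant).
Deleting the stranded consonants removes /ʒ/, /g/.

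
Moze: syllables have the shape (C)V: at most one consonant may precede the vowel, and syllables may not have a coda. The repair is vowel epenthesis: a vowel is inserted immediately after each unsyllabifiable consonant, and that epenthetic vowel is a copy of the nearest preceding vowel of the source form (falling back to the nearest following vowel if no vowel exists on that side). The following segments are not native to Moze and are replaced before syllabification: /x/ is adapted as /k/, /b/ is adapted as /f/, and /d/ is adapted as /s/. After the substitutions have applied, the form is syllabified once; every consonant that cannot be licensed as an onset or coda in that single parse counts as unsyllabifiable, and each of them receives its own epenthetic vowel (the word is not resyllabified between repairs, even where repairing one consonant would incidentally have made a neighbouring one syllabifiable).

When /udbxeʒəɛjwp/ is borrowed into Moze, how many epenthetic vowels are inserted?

After substitution the input is /usfkeʒəɛjwp/.
The unsyllabifiable consonants are /s/, /f/, /j/, /w/, /p/; each receives one epenthetic vowel.

5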